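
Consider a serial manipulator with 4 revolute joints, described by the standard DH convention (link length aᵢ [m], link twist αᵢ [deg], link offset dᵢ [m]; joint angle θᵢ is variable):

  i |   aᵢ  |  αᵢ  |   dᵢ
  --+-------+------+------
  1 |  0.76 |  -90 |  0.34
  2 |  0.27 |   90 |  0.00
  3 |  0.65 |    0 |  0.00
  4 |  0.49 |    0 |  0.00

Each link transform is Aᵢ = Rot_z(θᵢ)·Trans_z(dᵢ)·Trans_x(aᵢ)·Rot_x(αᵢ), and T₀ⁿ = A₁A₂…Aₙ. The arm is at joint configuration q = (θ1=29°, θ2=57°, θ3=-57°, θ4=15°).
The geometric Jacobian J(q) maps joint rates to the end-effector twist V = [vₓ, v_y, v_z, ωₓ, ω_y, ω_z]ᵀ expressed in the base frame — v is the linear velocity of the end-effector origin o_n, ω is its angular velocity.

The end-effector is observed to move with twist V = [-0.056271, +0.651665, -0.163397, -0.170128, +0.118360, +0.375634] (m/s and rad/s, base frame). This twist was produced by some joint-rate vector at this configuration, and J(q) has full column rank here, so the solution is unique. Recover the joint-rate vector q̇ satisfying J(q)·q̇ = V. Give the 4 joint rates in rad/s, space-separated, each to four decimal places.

0.4350 0.1860 0.2040 -0.3130

o_n = [1.5587, -0.1342, -0.4887]
J₁: ẑ×o_n = [0.1342, 1.5587, -0.0000], ω = ẑ
J2: z=[-0.4848, 0.8746, 0.0000] o=[0.6647, 0.3685, 0.3400] → [-0.7248, -0.4018, -0.5382, -0.4848, 0.8746, 0.0000]
J3: z=[0.7335, 0.4066, 0.5446] o=[0.7933, 0.4397, 0.1136] → [0.0677, 0.8586, -0.7322, 0.7335, 0.4066, 0.5446]
J4: z=[0.7335, 0.4066, 0.5446] o=[1.2262, 0.0564, -0.1833] → [-0.0204, 0.4051, -0.2750, 0.7335, 0.4066, 0.5446]
q̇ = J⁺·V = [0.4350, 0.1860, 0.2040, -0.3130]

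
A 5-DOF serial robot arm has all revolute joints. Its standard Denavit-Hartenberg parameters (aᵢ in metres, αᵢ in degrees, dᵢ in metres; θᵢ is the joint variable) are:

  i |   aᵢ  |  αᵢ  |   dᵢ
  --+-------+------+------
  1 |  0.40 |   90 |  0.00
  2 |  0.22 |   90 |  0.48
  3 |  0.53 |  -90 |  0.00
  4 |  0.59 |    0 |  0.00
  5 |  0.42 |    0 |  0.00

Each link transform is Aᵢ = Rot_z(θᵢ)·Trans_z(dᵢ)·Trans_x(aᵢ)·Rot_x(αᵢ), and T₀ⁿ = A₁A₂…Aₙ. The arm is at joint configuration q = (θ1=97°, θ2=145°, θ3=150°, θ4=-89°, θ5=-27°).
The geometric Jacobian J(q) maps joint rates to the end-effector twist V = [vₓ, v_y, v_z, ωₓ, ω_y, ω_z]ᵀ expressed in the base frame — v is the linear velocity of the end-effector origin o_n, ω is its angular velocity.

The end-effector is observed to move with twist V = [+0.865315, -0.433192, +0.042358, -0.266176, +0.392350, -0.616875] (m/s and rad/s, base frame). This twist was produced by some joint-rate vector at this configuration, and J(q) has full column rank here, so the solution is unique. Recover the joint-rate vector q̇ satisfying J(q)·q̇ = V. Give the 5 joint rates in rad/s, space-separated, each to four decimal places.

o_n = [0.5280, 1.0999, 0.7417]
J₁: ẑ×o_n = [-1.0999, 0.5280, 0.0000], ω = ẑ
J2: z=[0.9925, 0.1219, 0.0000] o=[-0.0487, 0.3970, 0.0000] → [0.0904, -0.7362, 0.6273, 0.9925, 0.1219, 0.0000]
J3: z=[-0.0699, 0.5693, 0.8192] o=[0.4496, 0.2766, 0.1262] → [-0.3239, 0.1072, -0.1021, -0.0699, 0.5693, 0.8192]
J4: z=[-0.9095, 0.3010, -0.2868] o=[0.6668, 0.6821, -0.1371] → [0.3843, 0.8391, -0.3382, -0.9095, 0.3010, -0.2868]
J5: z=[-0.9095, 0.3010, -0.2868] o=[0.6298, 1.0258, 0.3410] → [0.1418, 0.3936, -0.0367, -0.9095, 0.3010, -0.2868]
q̇ = J⁺·V = [-0.9160, 0.0850, 0.4870, -0.1710, 0.5190]

-0.9160 0.0850 0.4870 -0.1710 0.5190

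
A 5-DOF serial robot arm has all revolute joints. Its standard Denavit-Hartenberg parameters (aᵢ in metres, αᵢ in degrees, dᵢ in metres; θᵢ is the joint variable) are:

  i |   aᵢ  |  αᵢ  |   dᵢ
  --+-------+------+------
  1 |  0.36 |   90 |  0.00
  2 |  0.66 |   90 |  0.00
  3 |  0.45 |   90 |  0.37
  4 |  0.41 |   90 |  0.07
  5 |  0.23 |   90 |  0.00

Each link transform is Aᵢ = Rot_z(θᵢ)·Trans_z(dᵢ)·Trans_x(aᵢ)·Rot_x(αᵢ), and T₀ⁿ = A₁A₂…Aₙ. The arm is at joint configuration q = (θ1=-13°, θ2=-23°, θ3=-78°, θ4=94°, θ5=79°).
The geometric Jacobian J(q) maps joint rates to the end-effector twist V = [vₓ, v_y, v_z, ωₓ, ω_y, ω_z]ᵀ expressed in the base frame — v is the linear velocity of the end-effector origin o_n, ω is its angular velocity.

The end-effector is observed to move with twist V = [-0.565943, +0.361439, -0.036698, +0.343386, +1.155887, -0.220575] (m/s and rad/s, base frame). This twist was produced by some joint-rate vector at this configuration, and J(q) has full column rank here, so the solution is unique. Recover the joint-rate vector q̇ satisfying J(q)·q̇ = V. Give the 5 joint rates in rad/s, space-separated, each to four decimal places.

0.1940 -0.7630 0.3190 -0.1340 0.4800

o_n = [0.5539, 0.3552, -0.9362]
J₁: ẑ×o_n = [-0.3552, 0.5539, 0.0000], ω = ẑ
J2: z=[-0.2250, -0.9744, 0.0000] o=[0.3508, -0.0810, 0.0000] → [0.9122, -0.2106, 0.0998, -0.2250, -0.9744, 0.0000]
J3: z=[-0.3807, 0.0879, -0.9205] o=[0.9427, -0.2176, -0.2579] → [0.4677, 0.0997, -0.1839, -0.3807, 0.0879, -0.9205]
J4: z=[-0.8305, 0.4051, 0.3822] o=[0.9848, 0.2244, -0.6350] → [-0.1720, -0.4148, 0.0659, -0.8305, 0.4051, 0.3822]
J5: z=[0.3790, 0.9139, -0.1453] o=[0.7593, 0.2627, -0.9824] → [0.0557, 0.0123, 0.2228, 0.3790, 0.9139, -0.1453]
q̇ = J⁺·V = [0.1940, -0.7630, 0.3190, -0.1340, 0.4800]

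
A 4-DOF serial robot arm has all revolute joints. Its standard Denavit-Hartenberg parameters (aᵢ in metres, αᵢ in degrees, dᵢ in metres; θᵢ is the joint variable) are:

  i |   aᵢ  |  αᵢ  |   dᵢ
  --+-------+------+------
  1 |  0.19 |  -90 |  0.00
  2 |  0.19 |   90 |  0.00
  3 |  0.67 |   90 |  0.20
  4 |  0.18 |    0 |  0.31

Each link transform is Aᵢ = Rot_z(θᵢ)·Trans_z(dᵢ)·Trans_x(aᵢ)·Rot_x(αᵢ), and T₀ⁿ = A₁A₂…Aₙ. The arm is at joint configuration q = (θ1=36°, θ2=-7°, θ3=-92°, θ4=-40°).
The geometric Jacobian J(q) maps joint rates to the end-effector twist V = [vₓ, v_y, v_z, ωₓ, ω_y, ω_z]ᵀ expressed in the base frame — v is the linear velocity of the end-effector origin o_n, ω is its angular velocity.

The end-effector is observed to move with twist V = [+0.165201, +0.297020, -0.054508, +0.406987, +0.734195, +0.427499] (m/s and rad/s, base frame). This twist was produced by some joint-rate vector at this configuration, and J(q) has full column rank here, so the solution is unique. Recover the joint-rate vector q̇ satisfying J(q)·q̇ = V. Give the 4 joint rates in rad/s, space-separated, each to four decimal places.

0.4570 0.3810 -0.1220 -0.7520

o_n = [0.4948, -0.6252, 0.0656]
J₁: ẑ×o_n = [0.6252, 0.4948, -0.0000], ω = ẑ
J2: z=[-0.5878, 0.8090, 0.0000] o=[0.1537, 0.1117, 0.0000] → [0.0531, 0.0386, 0.1572, -0.5878, 0.8090, 0.0000]
J3: z=[-0.0986, -0.0716, 0.9925] o=[0.3063, 0.2225, 0.0232] → [0.8383, 0.1913, 0.0971, -0.0986, -0.0716, 0.9925]
J4: z=[-0.8230, -0.5548, -0.1218] o=[0.6614, -0.3472, 0.2188] → [0.0511, -0.1058, 0.1364, -0.8230, -0.5548, -0.1218]
q̇ = J⁺·V = [0.4570, 0.3810, -0.1220, -0.7520]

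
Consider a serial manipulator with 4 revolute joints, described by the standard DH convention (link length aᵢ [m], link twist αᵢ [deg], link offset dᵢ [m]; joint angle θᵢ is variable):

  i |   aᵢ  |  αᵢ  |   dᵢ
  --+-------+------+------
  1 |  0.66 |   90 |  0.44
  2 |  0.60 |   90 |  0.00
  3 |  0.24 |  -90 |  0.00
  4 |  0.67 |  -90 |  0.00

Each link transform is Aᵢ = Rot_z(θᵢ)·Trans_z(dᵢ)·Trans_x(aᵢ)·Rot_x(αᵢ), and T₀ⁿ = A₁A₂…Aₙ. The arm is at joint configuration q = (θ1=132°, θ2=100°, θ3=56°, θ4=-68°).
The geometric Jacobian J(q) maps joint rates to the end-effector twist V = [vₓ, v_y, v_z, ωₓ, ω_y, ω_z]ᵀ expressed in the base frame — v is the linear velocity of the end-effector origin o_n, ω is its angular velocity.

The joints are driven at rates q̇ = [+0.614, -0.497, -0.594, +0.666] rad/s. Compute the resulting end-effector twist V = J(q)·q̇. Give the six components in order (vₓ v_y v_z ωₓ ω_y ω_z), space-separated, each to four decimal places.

-0.7017 0.0206 0.2083 0.2347 -0.4468 -0.0329

o_n = [-0.4469, 1.1046, 1.4091]
J₁: ẑ×o_n = [-1.1046, -0.4469, 0.0000], ω = ẑ
J2: z=[0.7431, 0.6691, 0.0000] o=[-0.4416, 0.4905, 0.4400] → [0.6485, -0.7202, 0.4599, 0.7431, 0.6691, 0.0000]
J3: z=[-0.6590, 0.7319, 0.1736] o=[-0.3719, 0.4130, 1.0309] → [0.1567, 0.2362, -0.4009, -0.6590, 0.7319, 0.1736]
J4: z=[0.3192, 0.4812, -0.8164] o=[-0.2085, 0.5289, 1.1631] → [0.5885, 0.1161, 0.2985, 0.3192, 0.4812, -0.8164]
V = J·q̇ = [-0.7017, 0.0206, 0.2083, 0.2347, -0.4468, -0.0329]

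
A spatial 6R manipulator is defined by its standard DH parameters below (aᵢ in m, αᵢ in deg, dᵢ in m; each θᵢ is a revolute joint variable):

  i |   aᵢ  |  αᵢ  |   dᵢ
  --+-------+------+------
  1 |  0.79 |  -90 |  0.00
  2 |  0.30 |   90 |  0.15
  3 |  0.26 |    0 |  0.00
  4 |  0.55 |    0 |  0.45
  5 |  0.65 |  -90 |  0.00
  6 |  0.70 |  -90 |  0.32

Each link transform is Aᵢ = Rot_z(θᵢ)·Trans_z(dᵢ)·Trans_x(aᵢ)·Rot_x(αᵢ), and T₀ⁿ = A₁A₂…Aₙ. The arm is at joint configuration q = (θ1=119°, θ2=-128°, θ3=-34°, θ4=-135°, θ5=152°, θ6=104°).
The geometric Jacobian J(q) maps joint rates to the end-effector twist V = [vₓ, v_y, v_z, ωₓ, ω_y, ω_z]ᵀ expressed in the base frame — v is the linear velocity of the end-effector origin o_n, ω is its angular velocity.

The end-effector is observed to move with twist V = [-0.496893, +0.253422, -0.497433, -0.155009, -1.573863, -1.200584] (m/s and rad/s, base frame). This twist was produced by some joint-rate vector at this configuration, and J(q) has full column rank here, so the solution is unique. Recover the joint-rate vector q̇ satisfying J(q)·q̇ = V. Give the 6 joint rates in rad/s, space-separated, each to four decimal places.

-0.4250 0.2770 0.0100 0.6880 0.8050 0.6500

o_n = [-0.3697, 0.5326, 0.5579]
J₁: ẑ×o_n = [-0.5326, -0.3697, 0.0000], ω = ẑ
J2: z=[-0.8746, -0.4848, 0.0000] o=[-0.3830, 0.6909, 0.0000] → [-0.2705, 0.4879, 0.1450, -0.8746, -0.4848, 0.0000]
J3: z=[0.3820, -0.6892, -0.6157] o=[-0.4246, 0.4567, 0.2364] → [-0.1748, -0.1566, 0.0669, 0.3820, -0.6892, -0.6157]
J4: z=[0.3820, -0.6892, -0.6157] o=[-0.2332, 0.4111, 0.4063] → [-0.0297, 0.0261, -0.0477, 0.3820, -0.6892, -0.6157]
J5: z=[0.3820, -0.6892, -0.6157] o=[-0.1306, 0.4426, -0.2962] → [-0.5332, -0.1791, -0.1304, 0.3820, -0.6892, -0.6157]
J6: z=[-0.7491, -0.6211, 0.2304] o=[0.2212, 0.2000, 0.1936] → [-0.3029, 0.1368, -0.6161, -0.7491, -0.6211, 0.2304]
q̇ = J⁺·V = [-0.4250, 0.2770, 0.0100, 0.6880, 0.8050, 0.6500]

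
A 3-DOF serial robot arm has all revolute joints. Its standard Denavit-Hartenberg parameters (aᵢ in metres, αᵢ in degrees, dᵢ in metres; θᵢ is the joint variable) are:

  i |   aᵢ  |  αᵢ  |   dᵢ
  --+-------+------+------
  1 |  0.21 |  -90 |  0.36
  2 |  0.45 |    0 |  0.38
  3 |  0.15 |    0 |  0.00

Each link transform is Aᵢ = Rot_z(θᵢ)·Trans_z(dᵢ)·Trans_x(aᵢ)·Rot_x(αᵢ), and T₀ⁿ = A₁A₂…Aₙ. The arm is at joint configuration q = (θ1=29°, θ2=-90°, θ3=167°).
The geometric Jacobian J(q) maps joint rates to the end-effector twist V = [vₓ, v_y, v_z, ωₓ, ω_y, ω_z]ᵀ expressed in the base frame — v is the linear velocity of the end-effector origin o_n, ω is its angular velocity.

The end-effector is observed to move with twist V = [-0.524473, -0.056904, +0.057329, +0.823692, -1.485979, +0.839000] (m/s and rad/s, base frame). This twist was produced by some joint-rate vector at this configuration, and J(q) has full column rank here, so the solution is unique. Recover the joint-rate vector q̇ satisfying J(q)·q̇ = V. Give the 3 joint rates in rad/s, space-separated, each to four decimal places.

o_n = [0.0290, 0.4505, 0.6638]
J₁: ẑ×o_n = [-0.4505, 0.0290, 0.0000], ω = ẑ
J2: z=[-0.4848, 0.8746, 0.0000] o=[0.1837, 0.1018, 0.3600] → [0.2657, 0.1473, -0.0337, -0.4848, 0.8746, 0.0000]
J3: z=[-0.4848, 0.8746, 0.0000] o=[-0.0006, 0.4342, 0.8100] → [-0.1278, -0.0709, -0.0337, -0.4848, 0.8746, 0.0000]
q̇ = J⁺·V = [0.8390, -0.9240, -0.7750]

0.8390 -0.9240 -0.7750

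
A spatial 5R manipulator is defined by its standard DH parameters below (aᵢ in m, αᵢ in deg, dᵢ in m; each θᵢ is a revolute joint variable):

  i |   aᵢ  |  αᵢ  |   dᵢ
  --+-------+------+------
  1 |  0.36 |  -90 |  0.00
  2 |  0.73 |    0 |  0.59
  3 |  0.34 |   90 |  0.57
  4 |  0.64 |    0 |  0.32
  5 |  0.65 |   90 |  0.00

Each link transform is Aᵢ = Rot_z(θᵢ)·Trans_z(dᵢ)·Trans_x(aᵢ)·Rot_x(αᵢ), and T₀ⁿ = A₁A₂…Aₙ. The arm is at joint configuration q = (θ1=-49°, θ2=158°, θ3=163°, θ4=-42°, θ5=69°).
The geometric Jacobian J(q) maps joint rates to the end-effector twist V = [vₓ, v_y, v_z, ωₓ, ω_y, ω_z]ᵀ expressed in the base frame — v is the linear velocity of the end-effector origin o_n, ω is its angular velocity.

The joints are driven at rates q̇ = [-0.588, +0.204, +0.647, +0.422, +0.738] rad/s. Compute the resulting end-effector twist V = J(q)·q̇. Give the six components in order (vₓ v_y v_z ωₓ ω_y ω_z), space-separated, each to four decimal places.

1.3135 -0.6881 -0.7147 0.1633 1.1093 0.3135

o_n = [1.1461, 0.2467, 0.8530]
J₁: ẑ×o_n = [-0.2467, 1.1461, 0.0000], ω = ẑ
J2: z=[0.7547, 0.6561, 0.0000] o=[0.2362, -0.2717, 0.0000] → [0.5596, -0.6438, -0.2057, 0.7547, 0.6561, 0.0000]
J3: z=[0.7547, 0.6561, 0.0000] o=[0.2374, 0.6262, -0.2735] → [0.7390, -0.8501, -0.8826, 0.7547, 0.6561, 0.0000]
J4: z=[-0.4129, 0.4750, 0.7771] o=[0.8409, 0.8007, -0.0595] → [0.8639, 0.6139, 0.0838, -0.4129, 0.4750, 0.7771]
J5: z=[-0.4129, 0.4750, 0.7771] o=[0.6281, 0.3928, 0.4885] → [0.2866, 0.5530, -0.1857, -0.4129, 0.4750, 0.7771]
V = J·q̇ = [1.3135, -0.6881, -0.7147, 0.1633, 1.1093, 0.3135]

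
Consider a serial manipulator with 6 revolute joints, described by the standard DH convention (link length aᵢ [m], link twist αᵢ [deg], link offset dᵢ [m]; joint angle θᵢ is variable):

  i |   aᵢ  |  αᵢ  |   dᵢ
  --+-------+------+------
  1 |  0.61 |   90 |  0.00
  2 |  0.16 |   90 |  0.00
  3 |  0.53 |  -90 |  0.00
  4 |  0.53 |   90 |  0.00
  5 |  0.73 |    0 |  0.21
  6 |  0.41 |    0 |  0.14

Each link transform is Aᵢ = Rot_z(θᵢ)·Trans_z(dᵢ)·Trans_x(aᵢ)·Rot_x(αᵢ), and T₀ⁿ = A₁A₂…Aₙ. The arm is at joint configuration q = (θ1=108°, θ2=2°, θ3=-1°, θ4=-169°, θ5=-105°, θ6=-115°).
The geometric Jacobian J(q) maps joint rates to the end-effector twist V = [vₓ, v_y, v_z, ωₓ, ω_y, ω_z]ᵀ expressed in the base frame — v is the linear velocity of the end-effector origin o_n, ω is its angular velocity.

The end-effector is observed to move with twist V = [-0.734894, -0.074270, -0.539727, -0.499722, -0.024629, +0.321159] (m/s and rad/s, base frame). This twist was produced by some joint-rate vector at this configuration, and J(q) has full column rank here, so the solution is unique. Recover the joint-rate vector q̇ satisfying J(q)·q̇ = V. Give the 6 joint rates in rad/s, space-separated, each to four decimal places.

0.8690 -0.9840 0.0220 0.5030 -0.7070 0.1670

o_n = [-0.7939, 0.9899, 0.3588]
J₁: ẑ×o_n = [-0.9899, -0.7939, 0.0000], ω = ẑ
J2: z=[0.9511, 0.3090, 0.0000] o=[-0.1885, 0.5801, 0.0000] → [0.1109, -0.3412, 0.5768, 0.9511, 0.3090, 0.0000]
J3: z=[-0.0108, 0.0332, -0.9994] o=[-0.2379, 0.7322, 0.0056] → [0.2693, 0.5594, 0.0157, -0.0108, 0.0332, -0.9994]
J4: z=[0.9455, 0.3256, 0.0006] o=[-0.4104, 1.2330, 0.0241] → [0.1091, -0.3167, -0.1050, 0.9455, 0.3256, 0.0006]
J5: z=[0.0727, -0.2129, 0.9744] o=[-0.2422, 0.7448, -0.0951] → [-0.3355, -0.5706, -0.0996, 0.0727, -0.2129, 0.9744]
J6: z=[0.0727, -0.2129, 0.9744] o=[-0.9536, 0.6446, 0.1515] → [-0.3806, 0.1405, 0.0591, 0.0727, -0.2129, 0.9744]
q̇ = J⁺·V = [0.8690, -0.9840, 0.0220, 0.5030, -0.7070, 0.1670]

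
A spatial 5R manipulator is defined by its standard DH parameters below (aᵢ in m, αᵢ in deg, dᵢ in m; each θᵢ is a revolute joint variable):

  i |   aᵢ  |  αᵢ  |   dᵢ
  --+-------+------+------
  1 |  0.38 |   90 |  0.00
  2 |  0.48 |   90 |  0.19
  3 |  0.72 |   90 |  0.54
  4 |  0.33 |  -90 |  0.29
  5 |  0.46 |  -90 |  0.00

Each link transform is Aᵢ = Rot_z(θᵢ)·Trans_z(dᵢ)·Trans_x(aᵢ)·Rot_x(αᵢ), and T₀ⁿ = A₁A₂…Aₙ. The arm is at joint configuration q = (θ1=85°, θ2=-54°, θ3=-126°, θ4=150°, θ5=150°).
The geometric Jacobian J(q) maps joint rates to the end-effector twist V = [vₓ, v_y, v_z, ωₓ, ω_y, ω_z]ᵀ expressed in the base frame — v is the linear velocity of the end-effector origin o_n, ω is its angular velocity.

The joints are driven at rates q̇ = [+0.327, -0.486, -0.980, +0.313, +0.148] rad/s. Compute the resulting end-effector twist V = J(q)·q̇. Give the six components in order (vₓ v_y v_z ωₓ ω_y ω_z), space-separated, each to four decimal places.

0.4544 -0.6947 0.7351 -0.1738 0.7914 1.1480

o_n = [-0.4075, -0.0093, -0.2758]
J₁: ẑ×o_n = [0.0093, -0.4075, 0.0000], ω = ẑ
J2: z=[0.9962, -0.0872, 0.0000] o=[0.0331, 0.3786, 0.0000] → [0.0240, 0.2748, -0.4248, 0.9962, -0.0872, 0.0000]
J3: z=[-0.0705, -0.8059, -0.5878] o=[0.2470, 0.6431, -0.3883] → [-0.4741, 0.3926, -0.4815, -0.0705, -0.8059, -0.5878]
J4: z=[0.5441, -0.5249, 0.6545] o=[-0.3930, 0.0108, -0.3634] → [-0.0328, -0.0571, -0.0185, 0.5441, -0.5249, 0.6545]
J5: z=[0.4791, 0.8348, 0.2713] o=[-0.0080, -0.1962, -0.4064] → [0.0583, -0.1710, 0.4231, 0.4791, 0.8348, 0.2713]
V = J·q̇ = [0.4544, -0.6947, 0.7351, -0.1738, 0.7914, 1.1480]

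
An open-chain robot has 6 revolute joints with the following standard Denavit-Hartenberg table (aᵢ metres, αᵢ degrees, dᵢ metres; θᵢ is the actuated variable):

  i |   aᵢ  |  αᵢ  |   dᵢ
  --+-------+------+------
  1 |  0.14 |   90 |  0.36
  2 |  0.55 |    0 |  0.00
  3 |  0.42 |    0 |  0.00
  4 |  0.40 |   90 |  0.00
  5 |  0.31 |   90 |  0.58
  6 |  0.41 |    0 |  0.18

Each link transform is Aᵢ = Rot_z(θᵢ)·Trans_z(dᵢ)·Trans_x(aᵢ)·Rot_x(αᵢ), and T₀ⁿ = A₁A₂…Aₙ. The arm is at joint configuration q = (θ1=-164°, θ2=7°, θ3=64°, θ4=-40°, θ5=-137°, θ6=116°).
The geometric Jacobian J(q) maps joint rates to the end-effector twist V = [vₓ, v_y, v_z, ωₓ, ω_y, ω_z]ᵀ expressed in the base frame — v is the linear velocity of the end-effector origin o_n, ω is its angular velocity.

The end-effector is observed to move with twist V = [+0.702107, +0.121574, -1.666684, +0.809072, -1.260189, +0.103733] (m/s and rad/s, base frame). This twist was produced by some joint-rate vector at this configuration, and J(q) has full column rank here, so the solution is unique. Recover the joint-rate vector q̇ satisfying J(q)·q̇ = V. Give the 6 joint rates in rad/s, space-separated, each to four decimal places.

0.1780 -0.8660 -0.3510 -0.6540 -0.1580 0.5970

o_n = [-1.4221, -0.3633, 0.1048]
J₁: ẑ×o_n = [0.3633, -1.4221, 0.0000], ω = ẑ
J2: z=[-0.2756, 0.9613, 0.0000] o=[-0.1346, -0.0386, 0.3600] → [-0.2453, -0.0703, 1.3271, -0.2756, 0.9613, 0.0000]
J3: z=[-0.2756, 0.9613, 0.0000] o=[-0.6593, -0.1891, 0.4270] → [-0.3097, -0.0888, 0.7812, -0.2756, 0.9613, 0.0000]
J4: z=[-0.2756, 0.9613, 0.0000] o=[-0.7908, -0.2268, 0.8241] → [-0.6914, -0.1983, 0.6445, -0.2756, 0.9613, 0.0000]
J5: z=[-0.4951, -0.1420, -0.8572] o=[-1.1204, -0.3213, 1.0302] → [0.0954, -0.1995, -0.0220, -0.4951, -0.1420, -0.8572]
J6: z=[0.3604, 0.8642, -0.3513] o=[-1.1624, -0.5533, 0.4162] → [-0.2024, 0.2034, 0.2929, 0.3604, 0.8642, -0.3513]
q̇ = J⁺·V = [0.1780, -0.8660, -0.3510, -0.6540, -0.1580, 0.5970]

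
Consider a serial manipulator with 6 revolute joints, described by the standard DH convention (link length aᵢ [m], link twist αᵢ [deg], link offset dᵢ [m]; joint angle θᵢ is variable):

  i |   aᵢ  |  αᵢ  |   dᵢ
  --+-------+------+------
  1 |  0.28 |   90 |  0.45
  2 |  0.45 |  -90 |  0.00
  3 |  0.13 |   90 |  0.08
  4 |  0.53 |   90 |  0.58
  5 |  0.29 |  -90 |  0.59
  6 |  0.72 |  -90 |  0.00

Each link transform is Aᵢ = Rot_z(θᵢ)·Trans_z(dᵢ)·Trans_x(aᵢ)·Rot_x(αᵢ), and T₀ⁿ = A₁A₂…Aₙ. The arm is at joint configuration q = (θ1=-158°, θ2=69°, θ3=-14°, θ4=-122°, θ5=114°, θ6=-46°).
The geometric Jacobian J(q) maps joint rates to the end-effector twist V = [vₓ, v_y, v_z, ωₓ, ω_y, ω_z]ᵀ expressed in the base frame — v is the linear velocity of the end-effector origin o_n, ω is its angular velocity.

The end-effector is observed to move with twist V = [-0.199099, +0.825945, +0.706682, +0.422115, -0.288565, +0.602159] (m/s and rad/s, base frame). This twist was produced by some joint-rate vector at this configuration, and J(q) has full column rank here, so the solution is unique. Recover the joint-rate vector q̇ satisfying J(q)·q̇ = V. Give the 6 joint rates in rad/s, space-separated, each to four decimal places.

-0.0700 0.1440 0.5130 -0.5950 -0.3200 0.2090

o_n = [0.0267, 1.1331, -0.0817]
J₁: ẑ×o_n = [-1.1331, 0.0267, 0.0000], ω = ẑ
J2: z=[-0.3746, 0.9272, 0.0000] o=[-0.2596, -0.1049, 0.4500] → [-0.4930, -0.1992, -0.7292, -0.3746, 0.9272, 0.0000]
J3: z=[0.8656, 0.3497, 0.3584] o=[-0.4091, -0.1653, 0.8701] → [-0.7982, 0.9801, 0.9715, 0.8656, 0.3497, 0.3584]
J4: z=[-0.2831, 0.9321, -0.2259] o=[-0.3936, -0.1251, 1.0165] → [-0.7396, -0.4058, -0.7479, -0.2831, 0.9321, -0.2259]
J5: z=[0.8090, 0.1056, -0.5783] o=[-0.8308, 0.2319, 0.4701] → [0.4629, -0.0495, 0.6385, 0.8090, 0.1056, -0.5783]
J6: z=[0.5858, -0.0627, 0.8080] o=[-0.3678, 0.5820, 0.1615] → [-0.4300, 0.4612, 0.3475, 0.5858, -0.0627, 0.8080]
q̇ = J⁺·V = [-0.0700, 0.1440, 0.5130, -0.5950, -0.3200, 0.2090]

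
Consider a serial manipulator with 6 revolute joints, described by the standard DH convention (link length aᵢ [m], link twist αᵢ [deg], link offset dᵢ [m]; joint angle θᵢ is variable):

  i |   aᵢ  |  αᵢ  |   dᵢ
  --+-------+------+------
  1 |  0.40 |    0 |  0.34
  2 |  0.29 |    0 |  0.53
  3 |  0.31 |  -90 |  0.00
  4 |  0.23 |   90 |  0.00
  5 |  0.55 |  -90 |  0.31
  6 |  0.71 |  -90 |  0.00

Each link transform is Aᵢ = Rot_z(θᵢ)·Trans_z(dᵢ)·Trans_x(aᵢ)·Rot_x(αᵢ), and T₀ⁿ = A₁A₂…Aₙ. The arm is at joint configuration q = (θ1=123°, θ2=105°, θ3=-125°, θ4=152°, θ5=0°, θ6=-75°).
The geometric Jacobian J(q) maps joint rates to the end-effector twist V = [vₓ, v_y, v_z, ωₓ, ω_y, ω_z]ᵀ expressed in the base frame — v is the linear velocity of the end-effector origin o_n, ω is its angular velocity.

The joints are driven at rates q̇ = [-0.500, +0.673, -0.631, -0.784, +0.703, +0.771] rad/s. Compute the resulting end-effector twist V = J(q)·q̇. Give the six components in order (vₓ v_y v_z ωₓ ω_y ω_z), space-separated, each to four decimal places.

o_n = [-0.3954, 0.0484, -0.4617]
J₁: ẑ×o_n = [-0.0484, -0.3954, 0.0000], ω = ẑ
J2: z=[0.0000, 0.0000, 1.0000] o=[-0.2179, 0.3355, 0.3400] → [0.2871, -0.1775, 0.0000, 0.0000, 0.0000, 1.0000]
J3: z=[0.0000, 0.0000, 1.0000] o=[-0.4119, 0.1200, 0.8700] → [0.0716, 0.0165, -0.0000, 0.0000, 0.0000, 1.0000]
J4: z=[-0.9744, -0.2250, 0.0000] o=[-0.4816, 0.4220, 0.8700] → [0.2996, -1.2976, 0.3834, -0.9744, -0.2250, 0.0000]
J5: z=[-0.1056, 0.4574, -0.8829] o=[-0.4360, 0.2241, 0.7620] → [-0.7150, -0.1651, 0.0000, -0.1056, 0.4574, -0.8829]
J6: z=[-0.9744, -0.2250, 0.0000] o=[-0.3595, -0.1072, 0.2301] → [0.1556, -0.6741, -0.1597, -0.9744, -0.2250, 0.0000]
V = J·q̇ = [-0.4452, 0.4493, -0.4238, -0.0616, 0.3245, -1.0787]

-0.4452 0.4493 -0.4238 -0.0616 0.3245 -1.0787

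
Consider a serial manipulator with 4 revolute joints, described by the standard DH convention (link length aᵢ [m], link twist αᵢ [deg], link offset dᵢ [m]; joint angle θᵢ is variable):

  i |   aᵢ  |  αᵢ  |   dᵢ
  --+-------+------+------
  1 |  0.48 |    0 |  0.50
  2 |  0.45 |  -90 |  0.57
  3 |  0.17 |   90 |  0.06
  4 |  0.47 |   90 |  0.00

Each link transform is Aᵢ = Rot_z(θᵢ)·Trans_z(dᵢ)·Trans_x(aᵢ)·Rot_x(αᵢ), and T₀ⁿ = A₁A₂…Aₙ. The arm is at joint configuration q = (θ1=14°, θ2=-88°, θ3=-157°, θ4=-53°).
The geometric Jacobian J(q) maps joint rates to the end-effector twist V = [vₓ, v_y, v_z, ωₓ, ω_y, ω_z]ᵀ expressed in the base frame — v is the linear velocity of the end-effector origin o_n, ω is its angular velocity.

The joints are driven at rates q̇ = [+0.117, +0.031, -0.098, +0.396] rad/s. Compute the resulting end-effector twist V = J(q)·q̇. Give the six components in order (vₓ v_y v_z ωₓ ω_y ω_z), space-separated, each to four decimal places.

0.0692 0.1900 0.0172 -0.1369 0.1217 -0.2165

o_n = [0.1717, -0.0027, 1.2469]
J₁: ẑ×o_n = [0.0027, 0.1717, -0.0000], ω = ẑ
J2: z=[0.0000, 0.0000, 1.0000] o=[0.4657, 0.1161, 0.5000] → [0.1188, -0.2940, 0.0000, 0.0000, 0.0000, 1.0000]
J3: z=[0.9613, 0.2756, 0.0000] o=[0.5898, -0.3164, 1.0700] → [0.0488, -0.1701, 0.4169, 0.9613, 0.2756, 0.0000]
J4: z=[-0.1077, 0.3756, -0.9205] o=[0.6043, -0.1495, 1.1364] → [0.1767, 0.4101, 0.1467, -0.1077, 0.3756, -0.9205]
V = J·q̇ = [0.0692, 0.1900, 0.0172, -0.1369, 0.1217, -0.2165]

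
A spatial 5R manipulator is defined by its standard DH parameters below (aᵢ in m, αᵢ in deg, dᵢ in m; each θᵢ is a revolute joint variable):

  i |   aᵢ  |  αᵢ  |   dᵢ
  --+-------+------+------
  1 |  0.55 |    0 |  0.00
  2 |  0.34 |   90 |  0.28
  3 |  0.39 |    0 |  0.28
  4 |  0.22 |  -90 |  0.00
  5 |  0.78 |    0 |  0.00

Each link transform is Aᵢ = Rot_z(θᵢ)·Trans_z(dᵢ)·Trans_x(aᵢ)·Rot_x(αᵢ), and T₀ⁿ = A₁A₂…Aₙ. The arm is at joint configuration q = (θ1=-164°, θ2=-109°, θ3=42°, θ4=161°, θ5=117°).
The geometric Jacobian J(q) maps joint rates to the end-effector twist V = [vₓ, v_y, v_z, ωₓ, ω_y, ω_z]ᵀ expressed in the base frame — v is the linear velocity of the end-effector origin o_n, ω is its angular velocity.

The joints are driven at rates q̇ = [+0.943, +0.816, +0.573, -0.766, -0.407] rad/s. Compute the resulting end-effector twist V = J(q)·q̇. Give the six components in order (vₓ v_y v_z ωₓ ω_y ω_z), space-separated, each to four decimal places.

-1.3833 -1.5499 0.0317 -0.2011 -0.1487 2.1336

o_n = [-0.9037, 0.6224, 0.5934]
J₁: ẑ×o_n = [-0.6224, -0.9037, 0.0000], ω = ẑ
J2: z=[0.0000, 0.0000, 1.0000] o=[-0.5287, -0.1516, 0.0000] → [-0.7740, -0.3750, 0.0000, 0.0000, 0.0000, 1.0000]
J3: z=[0.9986, -0.0523, 0.0000] o=[-0.5109, 0.1879, 0.2800] → [-0.0164, -0.3129, 0.4133, 0.9986, -0.0523, 0.0000]
J4: z=[0.9986, -0.0523, 0.0000] o=[-0.2161, 0.4627, 0.5410] → [-0.0027, -0.0523, 0.1235, 0.9986, -0.0523, 0.0000]
J5: z=[0.0204, 0.3902, -0.9205] o=[-0.2267, 0.2605, 0.4550] → [0.3871, 0.6203, 0.2716, 0.0204, 0.3902, -0.9205]
V = J·q̇ = [-1.3833, -1.5499, 0.0317, -0.2011, -0.1487, 2.1336]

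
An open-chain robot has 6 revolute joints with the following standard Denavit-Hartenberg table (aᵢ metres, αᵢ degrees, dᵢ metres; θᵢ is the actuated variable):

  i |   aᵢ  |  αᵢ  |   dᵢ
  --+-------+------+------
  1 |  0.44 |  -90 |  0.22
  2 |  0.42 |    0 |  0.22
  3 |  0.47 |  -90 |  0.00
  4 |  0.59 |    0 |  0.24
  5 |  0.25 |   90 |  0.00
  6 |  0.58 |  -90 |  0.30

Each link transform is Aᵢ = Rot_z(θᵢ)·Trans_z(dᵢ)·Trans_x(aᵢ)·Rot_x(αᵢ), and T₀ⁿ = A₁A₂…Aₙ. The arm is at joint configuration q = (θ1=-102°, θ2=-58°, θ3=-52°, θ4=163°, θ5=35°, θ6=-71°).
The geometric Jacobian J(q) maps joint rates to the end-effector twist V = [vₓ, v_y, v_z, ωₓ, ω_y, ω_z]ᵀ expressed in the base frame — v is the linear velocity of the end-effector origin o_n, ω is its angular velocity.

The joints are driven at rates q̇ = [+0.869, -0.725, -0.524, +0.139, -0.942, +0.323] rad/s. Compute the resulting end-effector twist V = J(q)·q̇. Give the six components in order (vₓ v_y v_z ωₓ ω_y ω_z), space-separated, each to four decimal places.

o_n = [-0.2204, -0.5455, -0.0971]
J₁: ẑ×o_n = [0.5455, -0.2204, 0.0000], ω = ẑ
J2: z=[0.9781, -0.2079, 0.0000] o=[-0.0915, -0.4304, 0.2200] → [0.0659, 0.3102, -0.1394, 0.9781, -0.2079, 0.0000]
J3: z=[0.9781, -0.2079, 0.0000] o=[0.0774, -0.6938, 0.5762] → [0.1400, 0.6586, 0.0831, 0.9781, -0.2079, 0.0000]
J4: z=[-0.1954, -0.9192, 0.3420] o=[0.1109, -0.5366, 1.0178] → [1.0279, -0.3311, -0.3028, -0.1954, -0.9192, 0.3420]
J5: z=[-0.1954, -0.9192, 0.3420] o=[-0.1449, -0.9101, 0.5697] → [0.4883, -0.1561, -0.1407, -0.1954, -0.9192, 0.3420]
J6: z=[-0.9522, 0.0944, -0.2904] o=[-0.0862, -1.0057, 0.3463] → [0.0918, -0.3833, -0.4255, -0.9522, 0.0944, -0.2904]
V = J·q̇ = [0.0655, -0.7843, 0.0105, -1.3724, 1.0282, 0.5006]

0.0655 -0.7843 0.0105 -1.3724 1.0282 0.5006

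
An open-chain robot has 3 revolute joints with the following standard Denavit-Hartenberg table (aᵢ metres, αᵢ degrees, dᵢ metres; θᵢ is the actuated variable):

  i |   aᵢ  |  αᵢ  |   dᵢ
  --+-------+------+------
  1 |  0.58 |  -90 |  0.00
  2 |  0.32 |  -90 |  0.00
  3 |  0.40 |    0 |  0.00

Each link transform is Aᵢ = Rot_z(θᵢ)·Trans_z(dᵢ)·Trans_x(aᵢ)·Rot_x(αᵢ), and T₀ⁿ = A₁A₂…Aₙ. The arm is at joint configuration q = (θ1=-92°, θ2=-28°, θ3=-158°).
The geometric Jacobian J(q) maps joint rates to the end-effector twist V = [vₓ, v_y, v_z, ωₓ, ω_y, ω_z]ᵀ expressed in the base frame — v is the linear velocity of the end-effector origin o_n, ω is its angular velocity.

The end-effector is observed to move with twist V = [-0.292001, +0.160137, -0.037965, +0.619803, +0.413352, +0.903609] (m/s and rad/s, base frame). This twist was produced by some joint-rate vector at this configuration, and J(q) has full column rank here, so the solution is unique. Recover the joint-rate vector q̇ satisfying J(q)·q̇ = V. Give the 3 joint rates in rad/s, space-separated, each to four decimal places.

0.0860 0.6050 -0.9260

o_n = [0.1311, -0.5400, -0.0239]
J₁: ẑ×o_n = [0.5400, 0.1311, -0.0000], ω = ẑ
J2: z=[0.9994, -0.0349, 0.0000] o=[-0.0202, -0.5796, 0.0000] → [0.0008, 0.0239, 0.0449, 0.9994, -0.0349, 0.0000]
J3: z=[-0.0164, -0.4692, -0.8829] o=[-0.0301, -0.8620, 0.1502] → [0.3660, -0.1452, 0.0703, -0.0164, -0.4692, -0.8829]
q̇ = J⁺·V = [0.0860, 0.6050, -0.9260]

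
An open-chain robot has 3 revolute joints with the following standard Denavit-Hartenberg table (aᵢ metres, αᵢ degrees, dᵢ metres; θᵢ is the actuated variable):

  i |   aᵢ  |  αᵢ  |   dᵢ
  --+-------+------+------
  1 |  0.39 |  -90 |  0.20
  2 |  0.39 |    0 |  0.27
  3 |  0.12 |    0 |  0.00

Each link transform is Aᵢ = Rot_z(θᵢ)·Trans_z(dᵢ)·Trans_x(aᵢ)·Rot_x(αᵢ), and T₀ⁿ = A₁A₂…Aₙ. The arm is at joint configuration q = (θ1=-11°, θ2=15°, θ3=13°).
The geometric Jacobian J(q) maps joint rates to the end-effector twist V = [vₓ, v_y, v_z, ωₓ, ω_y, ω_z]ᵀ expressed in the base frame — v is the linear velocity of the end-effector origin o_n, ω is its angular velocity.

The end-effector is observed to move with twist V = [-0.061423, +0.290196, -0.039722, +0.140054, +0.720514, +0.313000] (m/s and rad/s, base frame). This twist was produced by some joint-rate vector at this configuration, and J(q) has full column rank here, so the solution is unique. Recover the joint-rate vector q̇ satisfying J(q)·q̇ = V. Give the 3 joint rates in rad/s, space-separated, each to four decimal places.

o_n = [0.9081, 0.0985, 0.0427]
J₁: ẑ×o_n = [-0.0985, 0.9081, 0.0000], ω = ẑ
J2: z=[0.1908, 0.9816, 0.0000] o=[0.3828, -0.0744, 0.2000] → [-0.1544, 0.0300, -0.4827, 0.1908, 0.9816, 0.0000]
J3: z=[0.1908, 0.9816, 0.0000] o=[0.8041, 0.1187, 0.0991] → [-0.0553, 0.0107, -0.1060, 0.1908, 0.9816, 0.0000]
q̇ = J⁺·V = [0.3130, -0.1010, 0.8350]

0.3130 -0.1010 0.8350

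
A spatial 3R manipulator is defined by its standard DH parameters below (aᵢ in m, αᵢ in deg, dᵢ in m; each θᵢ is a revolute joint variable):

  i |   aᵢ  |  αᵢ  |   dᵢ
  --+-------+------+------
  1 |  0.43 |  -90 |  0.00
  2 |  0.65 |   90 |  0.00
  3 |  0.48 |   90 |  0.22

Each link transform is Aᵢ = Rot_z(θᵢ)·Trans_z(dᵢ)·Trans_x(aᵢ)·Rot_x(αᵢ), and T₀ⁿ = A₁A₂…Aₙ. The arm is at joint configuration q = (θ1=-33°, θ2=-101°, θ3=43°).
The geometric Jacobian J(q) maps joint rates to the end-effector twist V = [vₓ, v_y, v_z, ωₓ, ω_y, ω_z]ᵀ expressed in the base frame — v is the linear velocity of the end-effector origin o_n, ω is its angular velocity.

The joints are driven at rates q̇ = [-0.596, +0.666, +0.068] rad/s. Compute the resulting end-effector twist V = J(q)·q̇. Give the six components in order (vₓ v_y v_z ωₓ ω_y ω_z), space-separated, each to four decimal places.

0.6981 -0.4413 0.2492 0.3067 0.5949 -0.6090

o_n = [0.1976, 0.2620, 0.9407]
J₁: ẑ×o_n = [-0.2620, 0.1976, 0.0000], ω = ẑ
J2: z=[0.5446, 0.8387, 0.0000] o=[0.3606, -0.2342, 0.0000] → [0.7889, -0.5123, 0.4070, 0.5446, 0.8387, 0.0000]
J3: z=[-0.8233, 0.5346, -0.1908] o=[0.2566, -0.1666, 0.6381] → [0.2436, 0.2604, -0.3213, -0.8233, 0.5346, -0.1908]
V = J·q̇ = [0.6981, -0.4413, 0.2492, 0.3067, 0.5949, -0.6090]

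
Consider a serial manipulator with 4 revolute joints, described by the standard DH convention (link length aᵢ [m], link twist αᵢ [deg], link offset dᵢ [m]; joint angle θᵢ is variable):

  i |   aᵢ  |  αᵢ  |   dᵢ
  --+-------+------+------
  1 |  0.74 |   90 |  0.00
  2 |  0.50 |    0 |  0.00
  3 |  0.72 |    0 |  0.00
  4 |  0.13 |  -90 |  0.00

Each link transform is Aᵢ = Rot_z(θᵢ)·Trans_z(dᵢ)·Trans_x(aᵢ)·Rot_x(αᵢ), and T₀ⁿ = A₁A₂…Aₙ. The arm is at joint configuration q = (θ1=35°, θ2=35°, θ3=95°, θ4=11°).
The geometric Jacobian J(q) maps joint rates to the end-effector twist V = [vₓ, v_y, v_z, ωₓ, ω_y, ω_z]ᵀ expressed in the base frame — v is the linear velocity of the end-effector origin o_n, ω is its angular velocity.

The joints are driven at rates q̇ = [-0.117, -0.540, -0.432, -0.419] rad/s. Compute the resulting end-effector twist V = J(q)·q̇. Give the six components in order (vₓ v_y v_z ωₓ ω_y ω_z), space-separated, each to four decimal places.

0.6985 0.4055 0.3692 -0.7978 1.1394 -0.1170

o_n = [0.4798, 0.3360, 0.9202]
J₁: ẑ×o_n = [-0.3360, 0.4798, 0.0000], ω = ẑ
J2: z=[0.5736, -0.8192, 0.0000] o=[0.6062, 0.4244, 0.0000] → [-0.7537, -0.5278, -0.1543, 0.5736, -0.8192, 0.0000]
J3: z=[0.5736, -0.8192, 0.0000] o=[0.9417, 0.6594, 0.2868] → [-0.5188, -0.3633, -0.5638, 0.5736, -0.8192, 0.0000]
J4: z=[0.5736, -0.8192, 0.0000] o=[0.5626, 0.3939, 0.8383] → [-0.0670, -0.0469, -0.1010, 0.5736, -0.8192, 0.0000]
V = J·q̇ = [0.6985, 0.4055, 0.3692, -0.7978, 1.1394, -0.1170]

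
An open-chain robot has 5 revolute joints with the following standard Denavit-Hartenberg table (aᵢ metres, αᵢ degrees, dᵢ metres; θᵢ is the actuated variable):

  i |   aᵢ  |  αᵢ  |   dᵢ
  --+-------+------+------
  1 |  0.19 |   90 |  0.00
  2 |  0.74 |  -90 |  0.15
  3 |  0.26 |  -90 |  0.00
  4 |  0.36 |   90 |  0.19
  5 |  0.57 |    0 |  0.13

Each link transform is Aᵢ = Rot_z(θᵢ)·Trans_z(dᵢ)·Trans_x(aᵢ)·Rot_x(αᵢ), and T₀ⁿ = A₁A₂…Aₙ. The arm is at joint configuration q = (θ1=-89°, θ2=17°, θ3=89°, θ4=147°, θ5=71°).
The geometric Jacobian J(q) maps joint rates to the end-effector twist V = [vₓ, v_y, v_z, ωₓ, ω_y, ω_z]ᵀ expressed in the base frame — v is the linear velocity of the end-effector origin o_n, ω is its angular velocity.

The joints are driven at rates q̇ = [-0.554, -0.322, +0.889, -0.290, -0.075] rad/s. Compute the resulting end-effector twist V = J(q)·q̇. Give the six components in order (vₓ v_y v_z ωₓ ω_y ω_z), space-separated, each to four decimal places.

-0.7440 0.1067 -0.1352 0.2760 0.0065 0.4409

o_n = [-0.2584, -0.3219, -0.3858]
J₁: ẑ×o_n = [0.3219, -0.2584, 0.0000], ω = ẑ
J2: z=[-0.9998, -0.0175, 0.0000] o=[0.0033, -0.1900, 0.0000] → [0.0067, -0.3857, 0.1273, -0.9998, -0.0175, 0.0000]
J3: z=[-0.0051, 0.2923, 0.9563] o=[-0.1343, -0.9001, 0.2164] → [-0.7290, -0.1218, 0.0333, -0.0051, 0.2923, 0.9563]
J4: z=[0.0008, 0.9563, -0.2923] o=[0.1257, -0.8999, 0.2177] → [-0.4081, 0.1127, 0.3678, 0.0008, 0.9563, -0.2923]
J5: z=[0.5489, -0.2448, -0.7992] o=[-0.1751, -0.7758, -0.0269] → [0.4506, 0.2636, 0.2288, 0.5489, -0.2448, -0.7992]
V = J·q̇ = [-0.7440, 0.1067, -0.1352, 0.2760, 0.0065, 0.4409]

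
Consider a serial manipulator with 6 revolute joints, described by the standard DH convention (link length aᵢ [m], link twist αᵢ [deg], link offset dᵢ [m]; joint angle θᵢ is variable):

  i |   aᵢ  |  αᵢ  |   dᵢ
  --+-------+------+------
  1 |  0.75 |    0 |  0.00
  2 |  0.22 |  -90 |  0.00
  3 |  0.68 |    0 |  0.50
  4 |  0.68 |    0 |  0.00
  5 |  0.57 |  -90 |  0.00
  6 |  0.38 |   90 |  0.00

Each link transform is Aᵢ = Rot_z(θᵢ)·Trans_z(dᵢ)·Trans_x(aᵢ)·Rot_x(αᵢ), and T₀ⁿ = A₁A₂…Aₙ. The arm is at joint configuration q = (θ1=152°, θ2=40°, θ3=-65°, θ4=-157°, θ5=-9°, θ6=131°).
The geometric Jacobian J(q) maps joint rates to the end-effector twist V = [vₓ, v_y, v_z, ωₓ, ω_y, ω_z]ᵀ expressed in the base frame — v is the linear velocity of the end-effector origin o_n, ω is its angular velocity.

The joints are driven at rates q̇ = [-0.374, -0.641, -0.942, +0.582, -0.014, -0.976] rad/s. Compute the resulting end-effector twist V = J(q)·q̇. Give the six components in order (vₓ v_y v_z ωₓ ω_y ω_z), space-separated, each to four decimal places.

0.4003 0.3462 -0.2042 -0.8197 0.2081 -1.6292

o_n = [-0.4225, 0.1851, -0.0879]
J₁: ẑ×o_n = [-0.1851, -0.4225, 0.0000], ω = ẑ
J2: z=[0.0000, 0.0000, 1.0000] o=[-0.6622, 0.3521, 0.0000] → [0.1670, 0.2397, -0.0000, 0.0000, 0.0000, 1.0000]
J3: z=[0.2079, -0.9781, 0.0000] o=[-0.8774, 0.3064, 0.0000] → [0.0860, 0.0183, 0.4198, 0.2079, -0.9781, 0.0000]
J4: z=[0.2079, -0.9781, 0.0000] o=[-1.0545, -0.2425, 0.6163] → [0.6888, 0.1464, 0.7072, 0.2079, -0.9781, 0.0000]
J5: z=[0.2079, -0.9781, 0.0000] o=[-0.5603, -0.1374, 0.1613] → [0.2438, 0.0518, 0.2018, 0.2079, -0.9781, 0.0000]
J6: z=[0.7602, 0.1616, 0.6293] o=[-0.2094, -0.0628, -0.2817] → [-0.1247, -0.2814, 0.2229, 0.7602, 0.1616, 0.6293]
V = J·q̇ = [0.4003, 0.3462, -0.2042, -0.8197, 0.2081, -1.6292]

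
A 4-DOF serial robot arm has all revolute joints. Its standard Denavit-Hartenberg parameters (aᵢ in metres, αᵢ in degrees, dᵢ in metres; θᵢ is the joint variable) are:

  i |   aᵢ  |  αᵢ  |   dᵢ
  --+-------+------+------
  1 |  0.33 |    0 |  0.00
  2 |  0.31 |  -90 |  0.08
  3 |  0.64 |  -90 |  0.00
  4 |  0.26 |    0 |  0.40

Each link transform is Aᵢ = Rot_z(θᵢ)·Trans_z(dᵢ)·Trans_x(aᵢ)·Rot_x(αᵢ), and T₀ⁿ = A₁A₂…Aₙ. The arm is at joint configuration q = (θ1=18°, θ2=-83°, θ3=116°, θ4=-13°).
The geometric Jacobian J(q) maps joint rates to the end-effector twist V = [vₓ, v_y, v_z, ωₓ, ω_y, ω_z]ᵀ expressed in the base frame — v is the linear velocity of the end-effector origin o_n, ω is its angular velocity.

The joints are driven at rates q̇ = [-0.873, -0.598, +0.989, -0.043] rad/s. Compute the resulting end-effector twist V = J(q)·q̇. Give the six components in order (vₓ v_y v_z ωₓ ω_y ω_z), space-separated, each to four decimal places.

0.4615 0.4884 0.7451 0.9127 0.3829 -1.4898

o_n = [0.1804, 0.5265, -0.5476]
J₁: ẑ×o_n = [-0.5265, 0.1804, 0.0000], ω = ẑ
J2: z=[0.0000, 0.0000, 1.0000] o=[0.3138, 0.1020, 0.0000] → [-0.4245, -0.1334, 0.0000, 0.0000, 0.0000, 1.0000]
J3: z=[0.9063, 0.4226, 0.0000] o=[0.4449, -0.1790, 0.0800] → [-0.2652, 0.5688, 0.7511, 0.9063, 0.4226, 0.0000]
J4: z=[-0.3798, 0.8146, 0.4384] o=[0.3263, 0.0753, -0.4952] → [-0.2404, -0.0838, -0.0526, -0.3798, 0.8146, 0.4384]
V = J·q̇ = [0.4615, 0.4884, 0.7451, 0.9127, 0.3829, -1.4898]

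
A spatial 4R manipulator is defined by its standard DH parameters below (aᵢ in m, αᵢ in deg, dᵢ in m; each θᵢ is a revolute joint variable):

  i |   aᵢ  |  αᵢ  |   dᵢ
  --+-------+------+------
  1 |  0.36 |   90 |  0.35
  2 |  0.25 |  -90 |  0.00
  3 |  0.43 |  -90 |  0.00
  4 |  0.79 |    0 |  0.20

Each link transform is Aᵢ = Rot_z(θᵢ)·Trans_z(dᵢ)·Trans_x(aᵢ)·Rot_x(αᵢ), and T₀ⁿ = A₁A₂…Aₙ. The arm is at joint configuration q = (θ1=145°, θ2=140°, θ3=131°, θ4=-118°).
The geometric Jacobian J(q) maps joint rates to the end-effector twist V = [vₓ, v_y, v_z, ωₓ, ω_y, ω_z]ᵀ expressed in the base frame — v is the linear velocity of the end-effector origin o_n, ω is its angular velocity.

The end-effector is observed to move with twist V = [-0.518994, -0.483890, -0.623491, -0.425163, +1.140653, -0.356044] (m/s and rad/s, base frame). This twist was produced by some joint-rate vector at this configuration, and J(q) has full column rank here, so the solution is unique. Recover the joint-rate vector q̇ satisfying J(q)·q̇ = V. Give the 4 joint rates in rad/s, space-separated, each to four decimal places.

o_n = [0.1599, -0.0062, -0.1456]
J₁: ẑ×o_n = [0.0062, 0.1599, -0.0000], ω = ẑ
J2: z=[0.5736, 0.8192, 0.0000] o=[-0.2949, 0.2065, 0.3500] → [-0.4060, 0.2843, -0.4945, 0.5736, 0.8192, 0.0000]
J3: z=[0.5265, -0.3687, -0.7660] o=[-0.1380, 0.0966, 0.5107] → [0.1632, 0.1174, 0.0557, 0.5265, -0.3687, -0.7660]
J4: z=[-0.0973, 0.8690, -0.4851] o=[-0.5012, -0.0452, 0.3294] → [-0.3938, -0.3669, -0.5783, -0.0973, 0.8690, -0.4851]
q̇ = J⁺·V = [-0.4260, 0.0620, -0.6980, 0.9580]

-0.4260 0.0620 -0.6980 0.9580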